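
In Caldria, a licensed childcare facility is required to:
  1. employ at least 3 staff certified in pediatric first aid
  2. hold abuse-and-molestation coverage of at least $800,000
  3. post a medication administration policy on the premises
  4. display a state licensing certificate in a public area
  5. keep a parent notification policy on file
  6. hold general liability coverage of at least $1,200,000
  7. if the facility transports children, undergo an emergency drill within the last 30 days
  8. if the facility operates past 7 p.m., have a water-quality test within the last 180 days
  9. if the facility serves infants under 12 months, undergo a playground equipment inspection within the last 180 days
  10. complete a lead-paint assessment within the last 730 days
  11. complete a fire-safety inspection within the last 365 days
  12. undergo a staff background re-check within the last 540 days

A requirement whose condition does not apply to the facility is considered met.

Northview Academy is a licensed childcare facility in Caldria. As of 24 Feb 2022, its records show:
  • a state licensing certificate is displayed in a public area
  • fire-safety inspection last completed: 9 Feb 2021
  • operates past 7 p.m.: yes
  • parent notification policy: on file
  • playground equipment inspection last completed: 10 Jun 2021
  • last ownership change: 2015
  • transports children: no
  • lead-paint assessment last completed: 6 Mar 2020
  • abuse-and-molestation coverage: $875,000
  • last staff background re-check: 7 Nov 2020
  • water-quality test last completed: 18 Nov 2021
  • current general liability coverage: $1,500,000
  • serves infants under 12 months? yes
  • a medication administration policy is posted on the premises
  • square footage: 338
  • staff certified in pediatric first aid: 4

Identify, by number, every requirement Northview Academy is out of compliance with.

1. staff certified in pediatric first aid 4 ≥ 3 → met
2. abuse-and-molestation coverage $875,000 ≥ $800,000 → met
3. medication administration policy present → met
4. state licensing certificate present → met
5. parent notification policy present → met
6. general liability coverage $1,500,000 ≥ $1,200,000 → met
7. condition 'transports children' does not hold → requirement n/a → met
8. condition 'operates past 7 p.m.' holds; water-quality test 98 days ago vs limit 180 → met
9. condition 'serves infants under 12 months' holds; playground equipment inspection 259 days ago vs limit 180 → not met
10. lead-paint assessment 720 days ago vs limit 730 → met
11. fire-safety inspection 380 days ago vs limit 365 → not met
12. staff background re-check 474 days ago vs limit 540 → met
Not met: 9, 11

9, 11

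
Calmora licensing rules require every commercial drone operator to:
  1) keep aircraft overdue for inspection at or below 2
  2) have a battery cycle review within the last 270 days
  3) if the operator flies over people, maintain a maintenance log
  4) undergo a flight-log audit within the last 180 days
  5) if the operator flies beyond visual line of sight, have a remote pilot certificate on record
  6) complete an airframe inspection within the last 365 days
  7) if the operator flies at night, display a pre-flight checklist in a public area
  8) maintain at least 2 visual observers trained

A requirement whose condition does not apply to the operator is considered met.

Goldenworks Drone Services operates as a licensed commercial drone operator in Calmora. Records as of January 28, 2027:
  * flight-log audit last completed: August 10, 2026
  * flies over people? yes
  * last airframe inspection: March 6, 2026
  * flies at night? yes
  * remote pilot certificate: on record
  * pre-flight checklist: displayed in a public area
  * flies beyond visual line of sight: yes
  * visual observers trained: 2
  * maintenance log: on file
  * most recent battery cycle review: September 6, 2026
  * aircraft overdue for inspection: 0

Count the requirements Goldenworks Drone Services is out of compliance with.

0

1. aircraft overdue for inspection 0 ≤ 2 → met
2. battery cycle review 144 days ago vs limit 270 → met
3. condition 'flies over people' holds; maintenance log present → met
4. flight-log audit 171 days ago vs limit 180 → met
5. condition 'flies beyond visual line of sight' holds; remote pilot certificate present → met
6. airframe inspection 328 days ago vs limit 365 → met
7. condition 'flies at night' holds; pre-flight checklist present → met
8. visual observers trained 2 ≥ 2 → met
Not met: 0 of 8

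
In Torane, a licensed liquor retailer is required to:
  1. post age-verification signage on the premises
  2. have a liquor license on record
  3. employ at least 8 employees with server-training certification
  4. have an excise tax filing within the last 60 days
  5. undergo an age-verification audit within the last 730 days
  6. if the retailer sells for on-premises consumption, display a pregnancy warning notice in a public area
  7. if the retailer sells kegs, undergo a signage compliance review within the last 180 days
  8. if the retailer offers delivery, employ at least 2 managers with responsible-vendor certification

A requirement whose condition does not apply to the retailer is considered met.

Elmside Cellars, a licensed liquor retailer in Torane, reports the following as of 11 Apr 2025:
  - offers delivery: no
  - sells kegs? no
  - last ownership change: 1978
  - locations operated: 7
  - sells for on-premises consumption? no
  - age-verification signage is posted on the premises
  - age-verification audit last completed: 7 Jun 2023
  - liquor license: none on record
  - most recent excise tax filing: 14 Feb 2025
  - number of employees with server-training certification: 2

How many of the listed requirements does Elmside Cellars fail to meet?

2

1. age-verification signage present → met
2. liquor license absent → not met
3. employees with server-training certification 2 < 8 → not met
4. excise tax filing 56 days ago vs limit 60 → met
5. age-verification audit 674 days ago vs limit 730 → met
6. condition 'sells for on-premises consumption' does not hold → requirement n/a → met
7. condition 'sells kegs' does not hold → requirement n/a → met
8. condition 'offers delivery' does not hold → requirement n/a → met
Not met: 2 of 8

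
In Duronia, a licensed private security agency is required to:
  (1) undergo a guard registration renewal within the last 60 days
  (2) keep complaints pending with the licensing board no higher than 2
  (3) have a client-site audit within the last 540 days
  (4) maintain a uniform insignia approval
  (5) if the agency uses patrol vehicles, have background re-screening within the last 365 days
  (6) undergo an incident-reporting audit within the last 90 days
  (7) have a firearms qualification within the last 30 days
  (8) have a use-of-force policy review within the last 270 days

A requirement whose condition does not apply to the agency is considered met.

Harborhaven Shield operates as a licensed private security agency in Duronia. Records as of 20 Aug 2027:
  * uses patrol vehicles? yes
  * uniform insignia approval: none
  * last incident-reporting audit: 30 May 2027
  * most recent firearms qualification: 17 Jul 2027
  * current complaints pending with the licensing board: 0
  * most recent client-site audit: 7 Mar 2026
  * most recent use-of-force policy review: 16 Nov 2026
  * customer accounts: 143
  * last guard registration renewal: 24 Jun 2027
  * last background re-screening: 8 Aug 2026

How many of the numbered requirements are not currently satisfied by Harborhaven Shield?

1. guard registration renewal 57 days ago vs limit 60 → met
2. complaints pending with the licensing board 0 ≤ 2 → met
3. client-site audit 531 days ago vs limit 540 → met
4. uniform insignia approval absent → not met
5. condition 'uses patrol vehicles' holds; background re-screening 377 days ago vs limit 365 → not met
6. incident-reporting audit 82 days ago vs limit 90 → met
7. firearms qualification 34 days ago vs limit 30 → not met
8. use-of-force policy review 277 days ago vs limit 270 → not met
Not met: 4 of 8

4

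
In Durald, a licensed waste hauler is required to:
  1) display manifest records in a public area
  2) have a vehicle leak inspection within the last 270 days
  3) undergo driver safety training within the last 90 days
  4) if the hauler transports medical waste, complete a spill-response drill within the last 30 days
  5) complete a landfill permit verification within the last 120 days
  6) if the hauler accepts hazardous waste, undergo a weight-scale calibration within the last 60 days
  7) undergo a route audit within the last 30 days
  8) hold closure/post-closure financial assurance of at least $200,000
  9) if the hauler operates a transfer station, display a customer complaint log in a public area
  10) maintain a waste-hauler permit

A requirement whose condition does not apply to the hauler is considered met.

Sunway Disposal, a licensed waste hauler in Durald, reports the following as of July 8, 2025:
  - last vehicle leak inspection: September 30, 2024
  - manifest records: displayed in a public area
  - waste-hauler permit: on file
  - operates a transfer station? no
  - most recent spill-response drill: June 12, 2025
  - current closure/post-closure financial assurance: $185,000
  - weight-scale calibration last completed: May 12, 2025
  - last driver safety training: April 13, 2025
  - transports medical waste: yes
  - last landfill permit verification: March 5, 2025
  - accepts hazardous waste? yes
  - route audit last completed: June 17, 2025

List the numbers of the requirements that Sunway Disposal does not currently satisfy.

1. manifest records present → met
2. vehicle leak inspection 281 days ago vs limit 270 → not met
3. driver safety training 86 days ago vs limit 90 → met
4. condition 'transports medical waste' holds; spill-response drill 26 days ago vs limit 30 → met
5. landfill permit verification 125 days ago vs limit 120 → not met
6. condition 'accepts hazardous waste' holds; weight-scale calibration 57 days ago vs limit 60 → met
7. route audit 21 days ago vs limit 30 → met
8. closure/post-closure financial assurance $185,000 < $200,000 → not met
9. condition 'operates a transfer station' does not hold → requirement n/a → met
10. waste-hauler permit present → met
Not met: 2, 5, 8

2, 5, 8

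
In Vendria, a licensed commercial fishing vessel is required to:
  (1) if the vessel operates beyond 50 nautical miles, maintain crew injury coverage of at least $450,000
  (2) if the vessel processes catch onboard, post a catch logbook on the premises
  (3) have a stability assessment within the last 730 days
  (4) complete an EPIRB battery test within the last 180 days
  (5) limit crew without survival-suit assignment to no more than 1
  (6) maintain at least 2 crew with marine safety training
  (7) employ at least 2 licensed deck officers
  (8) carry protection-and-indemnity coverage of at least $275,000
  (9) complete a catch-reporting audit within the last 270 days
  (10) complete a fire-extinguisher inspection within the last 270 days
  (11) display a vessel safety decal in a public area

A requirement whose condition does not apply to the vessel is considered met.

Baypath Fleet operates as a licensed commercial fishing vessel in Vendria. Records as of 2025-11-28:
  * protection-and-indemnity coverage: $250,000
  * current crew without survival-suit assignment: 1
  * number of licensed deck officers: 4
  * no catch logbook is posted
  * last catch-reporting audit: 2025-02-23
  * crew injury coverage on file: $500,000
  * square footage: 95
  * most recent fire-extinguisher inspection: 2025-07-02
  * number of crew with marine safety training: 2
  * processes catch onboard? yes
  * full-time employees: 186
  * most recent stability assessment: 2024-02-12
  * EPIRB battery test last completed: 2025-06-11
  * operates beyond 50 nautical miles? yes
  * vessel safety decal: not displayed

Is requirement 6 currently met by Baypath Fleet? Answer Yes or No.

Yes

6. crew with marine safety training 2 ≥ 2 → met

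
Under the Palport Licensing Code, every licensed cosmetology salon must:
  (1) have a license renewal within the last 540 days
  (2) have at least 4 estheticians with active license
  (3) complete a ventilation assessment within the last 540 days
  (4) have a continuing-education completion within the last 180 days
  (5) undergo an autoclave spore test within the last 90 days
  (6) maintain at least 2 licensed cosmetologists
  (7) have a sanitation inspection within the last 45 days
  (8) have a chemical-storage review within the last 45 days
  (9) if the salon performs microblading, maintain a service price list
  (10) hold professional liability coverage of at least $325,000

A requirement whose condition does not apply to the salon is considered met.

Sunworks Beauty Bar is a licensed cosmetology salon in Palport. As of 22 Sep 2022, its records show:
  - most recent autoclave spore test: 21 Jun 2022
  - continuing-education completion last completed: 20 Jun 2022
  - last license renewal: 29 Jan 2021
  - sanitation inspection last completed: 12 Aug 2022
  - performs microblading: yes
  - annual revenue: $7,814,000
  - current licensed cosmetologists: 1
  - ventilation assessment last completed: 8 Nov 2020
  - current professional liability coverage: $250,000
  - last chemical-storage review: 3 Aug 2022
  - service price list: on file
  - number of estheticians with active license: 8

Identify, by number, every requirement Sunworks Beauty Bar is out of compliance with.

1, 3, 5, 6, 8, 10

1. license renewal 601 days ago vs limit 540 → not met
2. estheticians with active license 8 ≥ 4 → met
3. ventilation assessment 683 days ago vs limit 540 → not met
4. continuing-education completion 94 days ago vs limit 180 → met
5. autoclave spore test 93 days ago vs limit 90 → not met
6. licensed cosmetologists 1 < 2 → not met
7. sanitation inspection 41 days ago vs limit 45 → met
8. chemical-storage review 50 days ago vs limit 45 → not met
9. condition 'performs microblading' holds; service price list present → met
10. professional liability coverage $250,000 < $325,000 → not met
Not met: 1, 3, 5, 6, 8, 10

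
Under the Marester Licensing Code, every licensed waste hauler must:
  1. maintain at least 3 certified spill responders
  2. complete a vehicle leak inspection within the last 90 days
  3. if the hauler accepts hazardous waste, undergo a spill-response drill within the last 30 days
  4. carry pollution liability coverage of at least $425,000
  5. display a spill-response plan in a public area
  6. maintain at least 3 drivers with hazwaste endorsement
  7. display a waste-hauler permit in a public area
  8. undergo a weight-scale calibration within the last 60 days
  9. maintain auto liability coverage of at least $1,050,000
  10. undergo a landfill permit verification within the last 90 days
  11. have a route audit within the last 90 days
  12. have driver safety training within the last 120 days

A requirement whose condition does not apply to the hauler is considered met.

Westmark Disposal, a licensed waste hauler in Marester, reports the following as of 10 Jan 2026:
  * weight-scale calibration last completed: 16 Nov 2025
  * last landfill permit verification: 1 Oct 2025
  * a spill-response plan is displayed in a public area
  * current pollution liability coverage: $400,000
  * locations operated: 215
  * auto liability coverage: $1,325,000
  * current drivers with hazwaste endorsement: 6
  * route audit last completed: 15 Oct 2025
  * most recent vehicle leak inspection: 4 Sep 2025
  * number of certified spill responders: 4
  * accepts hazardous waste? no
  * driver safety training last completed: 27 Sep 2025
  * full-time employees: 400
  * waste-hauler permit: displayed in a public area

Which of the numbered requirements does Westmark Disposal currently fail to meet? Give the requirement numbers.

1. certified spill responders 4 ≥ 3 → met
2. vehicle leak inspection 128 days ago vs limit 90 → not met
3. condition 'accepts hazardous waste' does not hold → requirement n/a → met
4. pollution liability coverage $400,000 < $425,000 → not met
5. spill-response plan present → met
6. drivers with hazwaste endorsement 6 ≥ 3 → met
7. waste-hauler permit present → met
8. weight-scale calibration 55 days ago vs limit 60 → met
9. auto liability coverage $1,325,000 ≥ $1,050,000 → met
10. landfill permit verification 101 days ago vs limit 90 → not met
11. route audit 87 days ago vs limit 90 → met
12. driver safety training 105 days ago vs limit 120 → met
Not met: 2, 4, 10

2, 4, 10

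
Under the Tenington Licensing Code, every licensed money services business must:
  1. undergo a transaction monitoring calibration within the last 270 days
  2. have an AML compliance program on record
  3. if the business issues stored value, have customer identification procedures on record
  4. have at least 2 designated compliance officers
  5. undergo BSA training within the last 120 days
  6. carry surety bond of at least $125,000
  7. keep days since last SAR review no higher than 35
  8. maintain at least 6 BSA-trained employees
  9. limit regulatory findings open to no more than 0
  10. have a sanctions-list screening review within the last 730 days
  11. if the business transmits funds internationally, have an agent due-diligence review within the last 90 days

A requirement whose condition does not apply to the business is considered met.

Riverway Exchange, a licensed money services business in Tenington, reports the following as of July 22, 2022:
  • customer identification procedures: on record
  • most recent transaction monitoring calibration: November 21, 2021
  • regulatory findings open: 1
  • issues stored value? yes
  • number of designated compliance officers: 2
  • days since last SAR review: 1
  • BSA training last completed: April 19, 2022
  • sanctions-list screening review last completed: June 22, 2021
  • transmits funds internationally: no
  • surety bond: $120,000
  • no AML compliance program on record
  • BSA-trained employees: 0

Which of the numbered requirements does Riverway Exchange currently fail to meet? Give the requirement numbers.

2, 6, 8, 9

1. transaction monitoring calibration 243 days ago vs limit 270 → met
2. AML compliance program absent → not met
3. condition 'issues stored value' holds; customer identification procedures present → met
4. designated compliance officers 2 ≥ 2 → met
5. BSA training 94 days ago vs limit 120 → met
6. surety bond $120,000 < $125,000 → not met
7. days since last SAR review 1 ≤ 35 → met
8. BSA-trained employees 0 < 6 → not met
9. regulatory findings open 1 > 0 → not met
10. sanctions-list screening review 395 days ago vs limit 730 → met
11. condition 'transmits funds internationally' does not hold → requirement n/a → met
Not met: 2, 6, 8, 9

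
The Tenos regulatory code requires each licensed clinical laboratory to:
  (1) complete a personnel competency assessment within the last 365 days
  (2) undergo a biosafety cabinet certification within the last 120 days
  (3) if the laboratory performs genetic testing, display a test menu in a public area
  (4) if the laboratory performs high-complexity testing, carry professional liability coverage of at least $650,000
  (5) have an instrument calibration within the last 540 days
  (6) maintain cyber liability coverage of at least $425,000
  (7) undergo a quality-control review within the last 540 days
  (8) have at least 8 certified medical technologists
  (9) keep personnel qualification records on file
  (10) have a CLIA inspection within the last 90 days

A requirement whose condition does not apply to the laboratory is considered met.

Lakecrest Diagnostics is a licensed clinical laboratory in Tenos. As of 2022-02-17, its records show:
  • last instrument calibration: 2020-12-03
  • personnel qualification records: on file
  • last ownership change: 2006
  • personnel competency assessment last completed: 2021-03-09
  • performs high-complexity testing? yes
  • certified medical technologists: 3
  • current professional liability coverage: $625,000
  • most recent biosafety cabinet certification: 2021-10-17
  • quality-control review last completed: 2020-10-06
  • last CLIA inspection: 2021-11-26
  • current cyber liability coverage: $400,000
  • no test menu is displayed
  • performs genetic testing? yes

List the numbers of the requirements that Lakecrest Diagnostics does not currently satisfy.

2, 3, 4, 6, 8

1. personnel competency assessment 345 days ago vs limit 365 → met
2. biosafety cabinet certification 123 days ago vs limit 120 → not met
3. condition 'performs genetic testing' holds; test menu absent → not met
4. condition 'performs high-complexity testing' holds; professional liability coverage $625,000 < $650,000 → not met
5. instrument calibration 441 days ago vs limit 540 → met
6. cyber liability coverage $400,000 < $425,000 → not met
7. quality-control review 499 days ago vs limit 540 → met
8. certified medical technologists 3 < 8 → not met
9. personnel qualification records present → met
10. CLIA inspection 83 days ago vs limit 90 → met
Not met: 2, 3, 4, 6, 8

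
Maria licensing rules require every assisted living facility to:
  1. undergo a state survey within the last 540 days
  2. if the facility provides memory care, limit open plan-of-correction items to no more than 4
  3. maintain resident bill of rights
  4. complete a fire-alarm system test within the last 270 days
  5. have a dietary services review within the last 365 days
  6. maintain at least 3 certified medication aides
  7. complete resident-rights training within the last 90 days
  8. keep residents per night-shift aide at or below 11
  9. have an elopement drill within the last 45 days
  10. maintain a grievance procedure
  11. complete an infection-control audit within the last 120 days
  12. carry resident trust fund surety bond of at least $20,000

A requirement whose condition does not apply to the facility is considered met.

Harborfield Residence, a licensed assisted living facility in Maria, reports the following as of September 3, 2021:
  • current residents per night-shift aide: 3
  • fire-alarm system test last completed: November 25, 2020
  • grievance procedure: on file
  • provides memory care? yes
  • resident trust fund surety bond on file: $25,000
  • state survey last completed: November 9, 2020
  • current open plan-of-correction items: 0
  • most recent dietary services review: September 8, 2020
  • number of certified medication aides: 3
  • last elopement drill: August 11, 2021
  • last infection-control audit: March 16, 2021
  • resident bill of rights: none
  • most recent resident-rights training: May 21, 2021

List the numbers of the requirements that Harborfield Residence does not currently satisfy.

3, 4, 7, 11

1. state survey 298 days ago vs limit 540 → met
2. condition 'provides memory care' holds; open plan-of-correction items 0 ≤ 4 → met
3. resident bill of rights absent → not met
4. fire-alarm system test 282 days ago vs limit 270 → not met
5. dietary services review 360 days ago vs limit 365 → met
6. certified medication aides 3 ≥ 3 → met
7. resident-rights training 105 days ago vs limit 90 → not met
8. residents per night-shift aide 3 ≤ 11 → met
9. elopement drill 23 days ago vs limit 45 → met
10. grievance procedure present → met
11. infection-control audit 171 days ago vs limit 120 → not met
12. resident trust fund surety bond $25,000 ≥ $20,000 → met
Not met: 3, 4, 7, 11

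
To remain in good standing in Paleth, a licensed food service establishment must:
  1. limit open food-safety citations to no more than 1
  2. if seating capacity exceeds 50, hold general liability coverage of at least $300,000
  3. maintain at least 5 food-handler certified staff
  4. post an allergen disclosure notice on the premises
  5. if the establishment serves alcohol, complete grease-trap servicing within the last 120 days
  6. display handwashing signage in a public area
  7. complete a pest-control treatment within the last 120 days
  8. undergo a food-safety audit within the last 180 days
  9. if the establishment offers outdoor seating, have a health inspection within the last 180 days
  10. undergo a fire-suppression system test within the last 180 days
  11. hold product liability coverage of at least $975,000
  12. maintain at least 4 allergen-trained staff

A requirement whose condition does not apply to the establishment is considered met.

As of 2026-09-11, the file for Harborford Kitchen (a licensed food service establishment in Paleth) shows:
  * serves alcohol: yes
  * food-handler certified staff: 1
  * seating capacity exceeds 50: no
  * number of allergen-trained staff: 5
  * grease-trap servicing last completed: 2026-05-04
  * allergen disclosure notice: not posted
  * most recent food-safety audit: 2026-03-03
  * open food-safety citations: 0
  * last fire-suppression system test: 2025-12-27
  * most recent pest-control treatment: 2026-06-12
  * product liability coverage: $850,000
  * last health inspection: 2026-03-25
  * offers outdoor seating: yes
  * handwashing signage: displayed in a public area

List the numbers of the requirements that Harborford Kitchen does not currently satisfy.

1. open food-safety citations 0 ≤ 1 → met
2. condition 'seating capacity exceeds 50' does not hold → requirement n/a → met
3. food-handler certified staff 1 < 5 → not met
4. allergen disclosure notice absent → not met
5. condition 'serves alcohol' holds; grease-trap servicing 130 days ago vs limit 120 → not met
6. handwashing signage present → met
7. pest-control treatment 91 days ago vs limit 120 → met
8. food-safety audit 192 days ago vs limit 180 → not met
9. condition 'offers outdoor seating' holds; health inspection 170 days ago vs limit 180 → met
10. fire-suppression system test 258 days ago vs limit 180 → not met
11. product liability coverage $850,000 < $975,000 → not met
12. allergen-trained staff 5 ≥ 4 → met
Not met: 3, 4, 5, 8, 10, 11

3, 4, 5, 8, 10, 11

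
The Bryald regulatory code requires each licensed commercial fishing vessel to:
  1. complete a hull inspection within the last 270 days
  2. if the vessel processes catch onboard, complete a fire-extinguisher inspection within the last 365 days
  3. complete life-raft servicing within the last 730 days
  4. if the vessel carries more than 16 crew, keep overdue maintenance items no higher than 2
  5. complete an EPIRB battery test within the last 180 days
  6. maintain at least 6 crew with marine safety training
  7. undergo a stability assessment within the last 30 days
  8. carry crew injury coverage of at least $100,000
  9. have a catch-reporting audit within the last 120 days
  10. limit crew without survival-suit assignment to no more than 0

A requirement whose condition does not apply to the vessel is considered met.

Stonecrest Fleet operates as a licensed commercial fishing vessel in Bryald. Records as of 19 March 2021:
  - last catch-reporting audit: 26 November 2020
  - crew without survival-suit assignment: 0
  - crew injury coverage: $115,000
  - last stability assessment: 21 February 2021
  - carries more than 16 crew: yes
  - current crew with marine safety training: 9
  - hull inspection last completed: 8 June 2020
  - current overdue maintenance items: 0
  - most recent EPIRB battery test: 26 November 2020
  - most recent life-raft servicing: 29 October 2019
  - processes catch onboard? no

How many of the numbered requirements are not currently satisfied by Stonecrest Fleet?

1

1. hull inspection 284 days ago vs limit 270 → not met
2. condition 'processes catch onboard' does not hold → requirement n/a → met
3. life-raft servicing 507 days ago vs limit 730 → met
4. condition 'carries more than 16 crew' holds; overdue maintenance items 0 ≤ 2 → met
5. EPIRB battery test 113 days ago vs limit 180 → met
6. crew with marine safety training 9 ≥ 6 → met
7. stability assessment 26 days ago vs limit 30 → met
8. crew injury coverage $115,000 ≥ $100,000 → met
9. catch-reporting audit 113 days ago vs limit 120 → met
10. crew without survival-suit assignment 0 ≤ 0 → met
Not met: 1 of 10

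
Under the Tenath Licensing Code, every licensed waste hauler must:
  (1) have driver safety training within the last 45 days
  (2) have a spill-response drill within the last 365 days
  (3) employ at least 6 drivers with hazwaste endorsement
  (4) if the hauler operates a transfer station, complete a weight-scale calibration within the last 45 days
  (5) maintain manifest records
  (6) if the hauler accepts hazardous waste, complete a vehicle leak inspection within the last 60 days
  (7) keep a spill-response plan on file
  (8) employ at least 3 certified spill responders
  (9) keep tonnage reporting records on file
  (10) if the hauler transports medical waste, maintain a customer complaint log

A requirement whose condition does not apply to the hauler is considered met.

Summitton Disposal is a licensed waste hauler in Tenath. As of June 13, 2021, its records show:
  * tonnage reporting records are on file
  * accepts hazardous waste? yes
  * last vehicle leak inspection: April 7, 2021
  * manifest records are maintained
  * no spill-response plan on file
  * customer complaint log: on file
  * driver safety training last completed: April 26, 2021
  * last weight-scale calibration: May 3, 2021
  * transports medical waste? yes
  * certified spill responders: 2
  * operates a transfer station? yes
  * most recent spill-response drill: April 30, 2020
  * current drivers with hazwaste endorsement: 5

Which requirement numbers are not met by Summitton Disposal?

1, 2, 3, 6, 7, 8

1. driver safety training 48 days ago vs limit 45 → not met
2. spill-response drill 409 days ago vs limit 365 → not met
3. drivers with hazwaste endorsement 5 < 6 → not met
4. condition 'operates a transfer station' holds; weight-scale calibration 41 days ago vs limit 45 → met
5. manifest records present → met
6. condition 'accepts hazardous waste' holds; vehicle leak inspection 67 days ago vs limit 60 → not met
7. spill-response plan absent → not met
8. certified spill responders 2 < 3 → not met
9. tonnage reporting records present → met
10. condition 'transports medical waste' holds; customer complaint log present → met
Not met: 1, 2, 3, 6, 7, 8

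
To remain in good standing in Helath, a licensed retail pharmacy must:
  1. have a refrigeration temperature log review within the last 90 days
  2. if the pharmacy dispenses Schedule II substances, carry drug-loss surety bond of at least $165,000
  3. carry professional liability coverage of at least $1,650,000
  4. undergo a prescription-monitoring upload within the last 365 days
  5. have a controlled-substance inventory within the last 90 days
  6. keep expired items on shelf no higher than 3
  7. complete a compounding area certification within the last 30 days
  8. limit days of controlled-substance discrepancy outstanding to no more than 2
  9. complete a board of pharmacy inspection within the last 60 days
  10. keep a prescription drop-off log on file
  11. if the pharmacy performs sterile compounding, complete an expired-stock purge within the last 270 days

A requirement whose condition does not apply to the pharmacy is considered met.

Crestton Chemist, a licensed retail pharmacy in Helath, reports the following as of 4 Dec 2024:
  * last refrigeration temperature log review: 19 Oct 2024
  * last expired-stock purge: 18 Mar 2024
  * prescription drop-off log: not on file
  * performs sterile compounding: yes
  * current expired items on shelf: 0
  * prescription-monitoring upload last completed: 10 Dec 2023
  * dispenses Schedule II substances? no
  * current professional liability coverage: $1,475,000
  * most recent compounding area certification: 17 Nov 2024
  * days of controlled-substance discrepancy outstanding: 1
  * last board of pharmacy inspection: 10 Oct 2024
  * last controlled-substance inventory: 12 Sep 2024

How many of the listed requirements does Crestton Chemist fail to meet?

2

1. refrigeration temperature log review 46 days ago vs limit 90 → met
2. condition 'dispenses Schedule II substances' does not hold → requirement n/a → met
3. professional liability coverage $1,475,000 < $1,650,000 → not met
4. prescription-monitoring upload 360 days ago vs limit 365 → met
5. controlled-substance inventory 83 days ago vs limit 90 → met
6. expired items on shelf 0 ≤ 3 → met
7. compounding area certification 17 days ago vs limit 30 → met
8. days of controlled-substance discrepancy outstanding 1 ≤ 2 → met
9. board of pharmacy inspection 55 days ago vs limit 60 → met
10. prescription drop-off log absent → not met
11. condition 'performs sterile compounding' holds; expired-stock purge 261 days ago vs limit 270 → met
Not met: 2 of 11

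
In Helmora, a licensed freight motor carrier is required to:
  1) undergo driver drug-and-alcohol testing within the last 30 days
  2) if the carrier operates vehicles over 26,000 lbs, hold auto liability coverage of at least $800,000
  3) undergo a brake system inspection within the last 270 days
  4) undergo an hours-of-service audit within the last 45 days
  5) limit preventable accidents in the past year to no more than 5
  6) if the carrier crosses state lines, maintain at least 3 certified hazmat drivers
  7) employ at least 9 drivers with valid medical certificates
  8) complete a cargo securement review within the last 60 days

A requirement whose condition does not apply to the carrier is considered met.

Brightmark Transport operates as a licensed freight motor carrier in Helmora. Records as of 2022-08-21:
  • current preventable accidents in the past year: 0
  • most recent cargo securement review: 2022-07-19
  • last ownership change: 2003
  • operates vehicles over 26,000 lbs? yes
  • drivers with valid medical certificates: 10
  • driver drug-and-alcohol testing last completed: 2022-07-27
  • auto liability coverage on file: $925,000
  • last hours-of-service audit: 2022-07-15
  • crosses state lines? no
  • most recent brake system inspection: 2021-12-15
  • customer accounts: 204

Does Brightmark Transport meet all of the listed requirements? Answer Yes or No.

1. driver drug-and-alcohol testing 25 days ago vs limit 30 → met
2. condition 'operates vehicles over 26,000 lbs' holds; auto liability coverage $925,000 ≥ $800,000 → met
3. brake system inspection 249 days ago vs limit 270 → met
4. hours-of-service audit 37 days ago vs limit 45 → met
5. preventable accidents in the past year 0 ≤ 5 → met
6. condition 'crosses state lines' does not hold → requirement n/a → met
7. drivers with valid medical certificates 10 ≥ 9 → met
8. cargo securement review 33 days ago vs limit 60 → met
All met.

Yes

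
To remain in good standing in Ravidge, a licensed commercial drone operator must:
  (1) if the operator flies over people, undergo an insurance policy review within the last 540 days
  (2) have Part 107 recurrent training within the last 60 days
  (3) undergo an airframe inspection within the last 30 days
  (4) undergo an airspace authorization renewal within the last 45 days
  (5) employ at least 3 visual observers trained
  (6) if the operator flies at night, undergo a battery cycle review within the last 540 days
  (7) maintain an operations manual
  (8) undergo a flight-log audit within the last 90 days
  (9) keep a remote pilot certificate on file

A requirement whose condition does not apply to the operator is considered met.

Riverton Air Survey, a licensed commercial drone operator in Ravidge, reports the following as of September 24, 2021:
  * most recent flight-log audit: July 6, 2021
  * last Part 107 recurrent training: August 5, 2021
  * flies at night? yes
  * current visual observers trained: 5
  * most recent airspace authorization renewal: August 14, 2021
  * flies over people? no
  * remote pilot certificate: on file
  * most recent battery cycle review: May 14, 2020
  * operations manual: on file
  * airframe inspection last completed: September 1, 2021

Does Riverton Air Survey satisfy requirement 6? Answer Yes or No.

6. condition 'flies at night' holds; battery cycle review 498 days ago vs limit 540 → met

Yes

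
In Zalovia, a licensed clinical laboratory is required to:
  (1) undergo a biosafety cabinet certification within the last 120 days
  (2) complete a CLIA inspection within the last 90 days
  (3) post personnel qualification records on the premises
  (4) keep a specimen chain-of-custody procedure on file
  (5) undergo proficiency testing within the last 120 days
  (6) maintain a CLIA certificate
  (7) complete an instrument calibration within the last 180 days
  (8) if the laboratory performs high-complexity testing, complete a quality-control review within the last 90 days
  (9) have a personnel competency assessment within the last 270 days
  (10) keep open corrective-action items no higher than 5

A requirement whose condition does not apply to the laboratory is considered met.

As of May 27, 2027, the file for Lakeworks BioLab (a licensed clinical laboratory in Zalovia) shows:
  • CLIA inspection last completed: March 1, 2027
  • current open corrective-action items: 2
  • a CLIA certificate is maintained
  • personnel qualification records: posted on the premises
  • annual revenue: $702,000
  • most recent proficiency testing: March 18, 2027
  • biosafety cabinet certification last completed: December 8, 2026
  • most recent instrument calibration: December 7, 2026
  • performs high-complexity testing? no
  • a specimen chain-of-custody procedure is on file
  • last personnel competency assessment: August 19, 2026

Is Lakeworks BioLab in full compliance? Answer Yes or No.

No

1. biosafety cabinet certification 170 days ago vs limit 120 → not met
2. CLIA inspection 87 days ago vs limit 90 → met
3. personnel qualification records present → met
4. specimen chain-of-custody procedure present → met
5. proficiency testing 70 days ago vs limit 120 → met
6. CLIA certificate present → met
7. instrument calibration 171 days ago vs limit 180 → met
8. condition 'performs high-complexity testing' does not hold → requirement n/a → met
9. personnel competency assessment 281 days ago vs limit 270 → not met
10. open corrective-action items 2 ≤ 5 → met
Not met: 1, 9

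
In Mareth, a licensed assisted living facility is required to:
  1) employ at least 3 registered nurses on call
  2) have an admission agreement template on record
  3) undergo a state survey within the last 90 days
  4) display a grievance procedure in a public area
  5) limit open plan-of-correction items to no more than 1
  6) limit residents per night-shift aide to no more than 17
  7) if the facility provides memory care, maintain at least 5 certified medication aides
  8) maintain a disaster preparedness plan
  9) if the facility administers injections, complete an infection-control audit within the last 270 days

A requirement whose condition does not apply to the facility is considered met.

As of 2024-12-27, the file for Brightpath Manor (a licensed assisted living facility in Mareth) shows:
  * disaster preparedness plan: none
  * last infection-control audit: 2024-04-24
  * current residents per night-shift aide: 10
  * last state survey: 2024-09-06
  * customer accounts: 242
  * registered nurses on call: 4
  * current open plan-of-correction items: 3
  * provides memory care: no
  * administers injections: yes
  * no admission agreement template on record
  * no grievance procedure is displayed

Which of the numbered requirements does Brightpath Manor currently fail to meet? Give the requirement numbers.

2, 3, 4, 5, 8

1. registered nurses on call 4 ≥ 3 → met
2. admission agreement template absent → not met
3. state survey 112 days ago vs limit 90 → not met
4. grievance procedure absent → not met
5. open plan-of-correction items 3 > 1 → not met
6. residents per night-shift aide 10 ≤ 17 → met
7. condition 'provides memory care' does not hold → requirement n/a → met
8. disaster preparedness plan absent → not met
9. condition 'administers injections' holds; infection-control audit 247 days ago vs limit 270 → met
Not met: 2, 3, 4, 5, 8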